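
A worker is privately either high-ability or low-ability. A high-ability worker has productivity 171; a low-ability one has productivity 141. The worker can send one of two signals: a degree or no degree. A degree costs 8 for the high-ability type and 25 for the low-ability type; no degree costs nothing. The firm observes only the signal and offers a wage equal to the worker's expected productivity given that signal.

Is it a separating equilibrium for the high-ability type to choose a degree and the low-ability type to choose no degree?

No

If types separate, degree earns payment 171 and no degree earns 141.
High-ability: degree gives 171 − 8 = 163; no degree gives 141 − 0 = 141. No deviation. ✓
Low-ability: no degree gives 141 − 0 = 141; degree gives 171 − 25 = 146. Would deviate. ✗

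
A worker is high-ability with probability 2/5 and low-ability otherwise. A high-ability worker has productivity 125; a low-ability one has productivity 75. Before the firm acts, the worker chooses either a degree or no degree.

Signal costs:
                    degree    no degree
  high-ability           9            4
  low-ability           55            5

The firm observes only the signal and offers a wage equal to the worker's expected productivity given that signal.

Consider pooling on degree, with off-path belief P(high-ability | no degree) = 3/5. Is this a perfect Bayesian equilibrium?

At the pooled signal (degree) the firm holds the prior 2/5 and pays 2/5·125 + 3/5·75 = 95. Off-path (no degree) belief 3/5 gives 3/5·125 + 2/5·75 = 105.
High-ability: degree gives 95 − 9 = 86; no degree gives 105 − 4 = 101. Deviates. ✗
Low-ability: degree gives 95 − 55 = 40; no degree gives 105 − 5 = 100. Deviates. ✗

No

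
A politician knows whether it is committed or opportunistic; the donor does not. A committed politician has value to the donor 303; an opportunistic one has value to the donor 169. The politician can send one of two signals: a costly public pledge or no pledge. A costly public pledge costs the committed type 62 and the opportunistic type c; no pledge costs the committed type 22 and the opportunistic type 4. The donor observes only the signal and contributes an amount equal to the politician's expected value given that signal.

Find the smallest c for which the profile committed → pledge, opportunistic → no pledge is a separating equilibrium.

138

Under separation: pledge → committed (pays 303); no pledge → opportunistic (pays 169).
Committed: 303 − 62 = 241 ≥ 169 − 22 = 147. Holds regardless of c. ✓
Opportunistic: 169 − 4 ≥ 303 − c, so c ≥ 303 − 165 = 138.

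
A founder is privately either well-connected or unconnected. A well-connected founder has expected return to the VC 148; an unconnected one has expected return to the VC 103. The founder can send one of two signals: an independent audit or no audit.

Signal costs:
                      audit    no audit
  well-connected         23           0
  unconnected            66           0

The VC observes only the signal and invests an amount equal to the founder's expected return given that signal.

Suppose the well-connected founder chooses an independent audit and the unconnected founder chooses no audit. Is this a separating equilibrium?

Under separation the VC infers type exactly: audit → well-connected (pays 148), no audit → unconnected (pays 103).
Well-connected: audit gives 148 − 23 = 125; no audit gives 103 − 0 = 103. No deviation. ✓
Unconnected: no audit gives 103 − 0 = 103; audit gives 148 − 66 = 82. No deviation. ✓
Both incentive constraints hold.

Yes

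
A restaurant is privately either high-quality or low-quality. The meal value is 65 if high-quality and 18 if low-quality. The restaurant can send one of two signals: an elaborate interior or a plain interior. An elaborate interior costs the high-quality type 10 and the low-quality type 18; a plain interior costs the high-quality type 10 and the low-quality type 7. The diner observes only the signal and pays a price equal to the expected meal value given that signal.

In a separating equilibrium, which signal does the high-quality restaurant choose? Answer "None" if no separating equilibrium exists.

Try high-quality → elaborate interior, low-quality → plain interior:
  If types separate, elaborate interior earns payment 65 and plain interior earns 18.
  High-quality: elaborate interior gives 65 − 10 = 55; plain interior gives 18 − 10 = 8. No deviation. ✓
  Low-quality: plain interior gives 18 − 7 = 11; elaborate interior gives 65 − 18 = 47. Would deviate. ✗
Try high-quality → plain interior, low-quality → elaborate interior:
  If types separate, plain interior earns payment 65 and elaborate interior earns 18.
  High-quality: plain interior gives 65 − 10 = 55; elaborate interior gives 18 − 10 = 8. No deviation. ✓
  Low-quality: elaborate interior gives 18 − 18 = 0; plain interior gives 65 − 7 = 58. Would deviate. ✗
Neither assignment is incentive-compatible.

None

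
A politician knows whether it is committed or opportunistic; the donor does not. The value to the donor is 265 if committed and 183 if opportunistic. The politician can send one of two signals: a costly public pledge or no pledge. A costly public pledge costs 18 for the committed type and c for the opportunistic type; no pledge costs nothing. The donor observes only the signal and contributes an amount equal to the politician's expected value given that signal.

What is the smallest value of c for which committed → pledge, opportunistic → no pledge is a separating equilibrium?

82

Under separation: pledge → committed (pays 265); no pledge → opportunistic (pays 183).
Committed: 265 − 18 = 247 ≥ 183 − 0 = 183. Holds regardless of c. ✓
Opportunistic: 183 − 0 ≥ 265 − c, so c ≥ 265 − 183 = 82.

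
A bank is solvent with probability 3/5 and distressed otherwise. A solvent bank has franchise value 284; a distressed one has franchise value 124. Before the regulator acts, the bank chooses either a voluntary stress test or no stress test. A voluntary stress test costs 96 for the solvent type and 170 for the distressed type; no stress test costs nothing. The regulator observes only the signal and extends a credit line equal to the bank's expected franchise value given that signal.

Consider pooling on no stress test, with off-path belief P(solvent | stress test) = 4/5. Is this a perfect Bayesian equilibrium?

Yes

At the pooled signal (no stress test) the regulator holds the prior 3/5 and pays 3/5·284 + 2/5·124 = 220. Off-path (stress test) belief 4/5 gives 4/5·284 + 1/5·124 = 252.
Solvent: no stress test gives 220 − 0 = 220; stress test gives 252 − 96 = 156. Stays. ✓
Distressed: no stress test gives 220 − 0 = 220; stress test gives 252 − 170 = 82. Stays. ✓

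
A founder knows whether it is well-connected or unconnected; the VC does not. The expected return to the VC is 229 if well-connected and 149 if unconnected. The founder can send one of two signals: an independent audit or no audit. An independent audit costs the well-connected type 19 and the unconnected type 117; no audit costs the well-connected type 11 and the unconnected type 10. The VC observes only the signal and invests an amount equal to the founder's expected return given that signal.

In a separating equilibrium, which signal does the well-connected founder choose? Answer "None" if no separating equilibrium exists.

audit

Try well-connected → audit, unconnected → no audit:
  If types separate, audit earns payment 229 and no audit earns 149.
  Well-connected: audit gives 229 − 19 = 210; no audit gives 149 − 11 = 138. No deviation. ✓
  Unconnected: no audit gives 149 − 10 = 139; audit gives 229 − 117 = 112. No deviation. ✓
Both hold — the well-connected type sends audit.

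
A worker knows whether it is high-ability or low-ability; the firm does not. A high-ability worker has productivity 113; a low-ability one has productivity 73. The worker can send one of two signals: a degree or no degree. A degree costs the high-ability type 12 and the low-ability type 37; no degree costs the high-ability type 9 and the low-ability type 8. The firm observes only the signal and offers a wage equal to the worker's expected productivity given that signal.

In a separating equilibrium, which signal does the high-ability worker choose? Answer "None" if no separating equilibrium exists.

Try high-ability → degree, low-ability → no degree:
  If types separate, degree earns payment 113 and no degree earns 73.
  High-ability: degree gives 113 − 12 = 101; no degree gives 73 − 9 = 64. No deviation. ✓
  Low-ability: no degree gives 73 − 8 = 65; degree gives 113 − 37 = 76. Would deviate. ✗
Try high-ability → no degree, low-ability → degree:
  If types separate, no degree earns payment 113 and degree earns 73.
  High-ability: no degree gives 113 − 9 = 104; degree gives 73 − 12 = 61. No deviation. ✓
  Low-ability: degree gives 73 − 37 = 36; no degree gives 113 − 8 = 105. Would deviate. ✗
Neither assignment is incentive-compatible.

None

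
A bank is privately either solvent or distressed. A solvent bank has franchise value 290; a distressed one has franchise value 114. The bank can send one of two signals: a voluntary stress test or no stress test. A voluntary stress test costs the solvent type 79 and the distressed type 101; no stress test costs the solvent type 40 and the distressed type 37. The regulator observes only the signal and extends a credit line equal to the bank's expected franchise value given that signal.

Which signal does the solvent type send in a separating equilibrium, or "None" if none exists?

Try solvent → stress test, distressed → no stress test:
  If types separate, stress test earns payment 290 and no stress test earns 114.
  Solvent: stress test gives 290 − 79 = 211; no stress test gives 114 − 40 = 74. No deviation. ✓
  Distressed: no stress test gives 114 − 37 = 77; stress test gives 290 − 101 = 189. Would deviate. ✗
Try solvent → no stress test, distressed → stress test:
  If types separate, no stress test earns payment 290 and stress test earns 114.
  Solvent: no stress test gives 290 − 40 = 250; stress test gives 114 − 79 = 35. No deviation. ✓
  Distressed: stress test gives 114 − 101 = 13; no stress test gives 290 − 37 = 253. Would deviate. ✗
Neither assignment is incentive-compatible.

None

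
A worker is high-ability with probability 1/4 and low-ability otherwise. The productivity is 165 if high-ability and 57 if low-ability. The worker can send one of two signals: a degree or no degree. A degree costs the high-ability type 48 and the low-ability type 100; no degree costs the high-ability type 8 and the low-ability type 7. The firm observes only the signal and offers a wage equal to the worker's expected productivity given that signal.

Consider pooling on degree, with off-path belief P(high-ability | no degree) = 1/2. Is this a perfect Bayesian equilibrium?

No

At the pooled signal (degree) the firm holds the prior 1/4 and pays 1/4·165 + 3/4·57 = 84. Off-path (no degree) belief 1/2 gives 1/2·165 + 1/2·57 = 111.
High-ability: degree gives 84 − 48 = 36; no degree gives 111 − 8 = 103. Deviates. ✗
Low-ability: degree gives 84 − 100 = -16; no degree gives 111 − 7 = 104. Deviates. ✗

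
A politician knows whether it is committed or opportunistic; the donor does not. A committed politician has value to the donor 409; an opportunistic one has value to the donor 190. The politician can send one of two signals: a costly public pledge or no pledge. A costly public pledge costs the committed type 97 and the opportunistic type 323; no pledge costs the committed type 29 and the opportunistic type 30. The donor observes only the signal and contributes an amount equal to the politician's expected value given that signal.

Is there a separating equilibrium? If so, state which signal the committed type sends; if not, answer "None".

pledge

Try committed → pledge, opportunistic → no pledge:
  If types separate, pledge earns payment 409 and no pledge earns 190.
  Committed: pledge gives 409 − 97 = 312; no pledge gives 190 − 29 = 161. No deviation. ✓
  Opportunistic: no pledge gives 190 − 30 = 160; pledge gives 409 − 323 = 86. No deviation. ✓
Both hold — the committed type sends pledge.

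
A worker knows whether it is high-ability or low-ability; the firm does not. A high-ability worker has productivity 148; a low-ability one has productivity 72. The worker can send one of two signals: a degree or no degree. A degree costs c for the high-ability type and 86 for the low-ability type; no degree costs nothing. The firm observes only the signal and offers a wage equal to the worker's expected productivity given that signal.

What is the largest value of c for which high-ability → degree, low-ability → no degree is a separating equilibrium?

Under separation: degree → high-ability (pays 148); no degree → low-ability (pays 72).
Low-ability: 72 − 0 = 72 ≥ 148 − 86 = 62. Holds regardless of c. ✓
High-ability: 148 − c ≥ 72 − 0, so c ≤ 148 − 72 = 76.

76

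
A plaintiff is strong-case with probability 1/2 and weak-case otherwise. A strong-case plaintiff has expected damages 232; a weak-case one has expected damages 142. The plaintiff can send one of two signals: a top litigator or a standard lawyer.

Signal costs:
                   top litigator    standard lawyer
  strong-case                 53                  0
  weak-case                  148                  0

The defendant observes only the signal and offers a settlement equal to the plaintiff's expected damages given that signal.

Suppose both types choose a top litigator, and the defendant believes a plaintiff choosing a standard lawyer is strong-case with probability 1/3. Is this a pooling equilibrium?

At the pooled signal (top litigator) the defendant holds the prior 1/2 and pays 1/2·232 + 1/2·142 = 187. Off-path (standard lawyer) belief 1/3 gives 1/3·232 + 2/3·142 = 172.
Strong-case: top litigator gives 187 − 53 = 134; standard lawyer gives 172 − 0 = 172. Deviates. ✗
Weak-case: top litigator gives 187 − 148 = 39; standard lawyer gives 172 − 0 = 172. Deviates. ✗

No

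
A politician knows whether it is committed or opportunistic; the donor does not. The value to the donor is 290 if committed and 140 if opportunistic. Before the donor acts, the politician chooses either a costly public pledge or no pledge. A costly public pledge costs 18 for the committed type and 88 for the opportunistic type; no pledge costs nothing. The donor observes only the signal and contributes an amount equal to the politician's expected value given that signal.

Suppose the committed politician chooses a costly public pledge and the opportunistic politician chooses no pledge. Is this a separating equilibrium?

If types separate, pledge earns payment 290 and no pledge earns 140.
Committed: pledge gives 290 − 18 = 272; no pledge gives 140 − 0 = 140. No deviation. ✓
Opportunistic: no pledge gives 140 − 0 = 140; pledge gives 290 − 88 = 202. Would deviate. ✗

No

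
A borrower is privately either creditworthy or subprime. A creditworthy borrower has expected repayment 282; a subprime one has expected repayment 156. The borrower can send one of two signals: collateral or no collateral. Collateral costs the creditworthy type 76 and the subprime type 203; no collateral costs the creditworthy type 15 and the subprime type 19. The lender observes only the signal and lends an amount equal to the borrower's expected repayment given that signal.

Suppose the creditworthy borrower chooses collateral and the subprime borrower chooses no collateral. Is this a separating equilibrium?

Yes

If types separate, collateral earns payment 282 and no collateral earns 156.
Creditworthy: collateral gives 282 − 76 = 206; no collateral gives 156 − 15 = 141. No deviation. ✓
Subprime: no collateral gives 156 − 19 = 137; collateral gives 282 − 203 = 79. No deviation. ✓
Both incentive constraints hold.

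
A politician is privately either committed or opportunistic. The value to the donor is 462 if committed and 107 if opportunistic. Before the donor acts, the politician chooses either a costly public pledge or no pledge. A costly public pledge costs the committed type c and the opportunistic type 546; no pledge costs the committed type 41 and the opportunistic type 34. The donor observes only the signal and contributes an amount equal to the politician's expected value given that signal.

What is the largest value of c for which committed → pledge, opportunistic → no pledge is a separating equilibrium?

396

Under separation: pledge → committed (pays 462); no pledge → opportunistic (pays 107).
Opportunistic: 107 − 34 = 73 ≥ 462 − 546 = -84. Holds regardless of c. ✓
Committed: 462 − c ≥ 107 − 41, so c ≤ 462 − 66 = 396.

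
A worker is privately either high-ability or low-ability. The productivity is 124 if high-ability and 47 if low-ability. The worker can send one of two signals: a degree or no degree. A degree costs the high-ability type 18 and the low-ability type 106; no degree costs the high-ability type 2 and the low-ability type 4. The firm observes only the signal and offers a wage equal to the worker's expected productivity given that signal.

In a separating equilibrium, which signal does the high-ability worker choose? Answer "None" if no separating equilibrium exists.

Try high-ability → degree, low-ability → no degree:
  Under separation the firm infers type exactly: degree → high-ability (pays 124), no degree → low-ability (pays 47).
  High-ability: degree gives 124 − 18 = 106; no degree gives 47 − 2 = 45. No deviation. ✓
  Low-ability: no degree gives 47 − 4 = 43; degree gives 124 − 106 = 18. No deviation. ✓
Both hold — the high-ability type sends degree.

degree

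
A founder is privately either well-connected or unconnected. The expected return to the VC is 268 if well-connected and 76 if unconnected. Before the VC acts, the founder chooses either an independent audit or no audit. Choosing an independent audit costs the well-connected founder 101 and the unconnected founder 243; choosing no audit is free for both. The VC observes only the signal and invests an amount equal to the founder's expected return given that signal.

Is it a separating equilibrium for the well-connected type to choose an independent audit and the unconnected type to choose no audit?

Yes

Under separation the VC infers type exactly: audit → well-connected (pays 268), no audit → unconnected (pays 76).
Well-connected: audit gives 268 − 101 = 167; no audit gives 76 − 0 = 76. No deviation. ✓
Unconnected: no audit gives 76 − 0 = 76; audit gives 268 − 243 = 25. No deviation. ✓
Both incentive constraints hold.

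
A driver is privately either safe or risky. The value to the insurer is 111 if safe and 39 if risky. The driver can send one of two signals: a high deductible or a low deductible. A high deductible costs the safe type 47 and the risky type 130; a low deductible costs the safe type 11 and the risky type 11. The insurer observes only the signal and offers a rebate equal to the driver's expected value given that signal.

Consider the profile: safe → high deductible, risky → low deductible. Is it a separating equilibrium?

Under separation the insurer infers type exactly: high deductible → safe (pays 111), low deductible → risky (pays 39).
Safe: high deductible gives 111 − 47 = 64; low deductible gives 39 − 11 = 28. No deviation. ✓
Risky: low deductible gives 39 − 11 = 28; high deductible gives 111 − 130 = -19. No deviation. ✓
Both incentive constraints hold.

Yes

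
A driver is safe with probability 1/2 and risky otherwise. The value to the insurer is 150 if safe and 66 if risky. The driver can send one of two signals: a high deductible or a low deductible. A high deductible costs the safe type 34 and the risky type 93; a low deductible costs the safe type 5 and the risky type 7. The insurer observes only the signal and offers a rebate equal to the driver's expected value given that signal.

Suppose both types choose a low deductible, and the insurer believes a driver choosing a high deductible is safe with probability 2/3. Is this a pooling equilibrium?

At the pooled signal (low deductible) the insurer holds the prior 1/2 and pays 1/2·150 + 1/2·66 = 108. Off-path (high deductible) belief 2/3 gives 2/3·150 + 1/3·66 = 122.
Safe: low deductible gives 108 − 5 = 103; high deductible gives 122 − 34 = 88. Stays. ✓
Risky: low deductible gives 108 − 7 = 101; high deductible gives 122 − 93 = 29. Stays. ✓

Yes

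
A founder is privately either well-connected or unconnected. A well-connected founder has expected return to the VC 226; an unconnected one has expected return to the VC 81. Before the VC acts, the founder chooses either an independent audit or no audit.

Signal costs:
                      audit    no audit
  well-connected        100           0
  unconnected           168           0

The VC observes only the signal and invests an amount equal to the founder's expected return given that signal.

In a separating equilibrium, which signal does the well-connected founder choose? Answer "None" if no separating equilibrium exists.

Try well-connected → audit, unconnected → no audit:
  If types separate, audit earns payment 226 and no audit earns 81.
  Well-connected: audit gives 226 − 100 = 126; no audit gives 81 − 0 = 81. No deviation. ✓
  Unconnected: no audit gives 81 − 0 = 81; audit gives 226 − 168 = 58. No deviation. ✓
Both hold — the well-connected type sends audit.

audit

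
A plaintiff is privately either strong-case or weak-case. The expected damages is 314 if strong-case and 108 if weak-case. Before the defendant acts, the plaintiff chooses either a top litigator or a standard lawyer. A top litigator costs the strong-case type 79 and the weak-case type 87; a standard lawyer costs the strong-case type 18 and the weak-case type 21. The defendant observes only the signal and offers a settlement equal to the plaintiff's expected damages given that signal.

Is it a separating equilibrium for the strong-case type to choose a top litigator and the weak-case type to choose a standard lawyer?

Under separation the defendant infers type exactly: top litigator → strong-case (pays 314), standard lawyer → weak-case (pays 108).
Strong-case: top litigator gives 314 − 79 = 235; standard lawyer gives 108 − 18 = 90. No deviation. ✓
Weak-case: standard lawyer gives 108 − 21 = 87; top litigator gives 314 − 87 = 227. Would deviate. ✗

No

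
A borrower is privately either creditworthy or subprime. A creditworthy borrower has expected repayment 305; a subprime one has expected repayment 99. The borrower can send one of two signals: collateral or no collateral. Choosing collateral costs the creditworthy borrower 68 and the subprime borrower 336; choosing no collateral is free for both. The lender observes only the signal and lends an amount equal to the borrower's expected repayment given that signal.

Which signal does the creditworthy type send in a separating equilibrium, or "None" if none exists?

collateral

Try creditworthy → collateral, subprime → no collateral:
  If types separate, collateral earns payment 305 and no collateral earns 99.
  Creditworthy: collateral gives 305 − 68 = 237; no collateral gives 99 − 0 = 99. No deviation. ✓
  Subprime: no collateral gives 99 − 0 = 99; collateral gives 305 − 336 = -31. No deviation. ✓
Both hold — the creditworthy type sends collateral.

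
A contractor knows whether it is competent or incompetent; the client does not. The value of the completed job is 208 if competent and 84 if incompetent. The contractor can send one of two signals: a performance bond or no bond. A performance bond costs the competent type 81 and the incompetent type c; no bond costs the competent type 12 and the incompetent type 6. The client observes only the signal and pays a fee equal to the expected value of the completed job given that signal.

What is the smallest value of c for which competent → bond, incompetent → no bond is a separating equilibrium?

130

Under separation: bond → competent (pays 208); no bond → incompetent (pays 84).
Competent: 208 − 81 = 127 ≥ 84 − 12 = 72. Holds regardless of c. ✓
Incompetent: 84 − 6 ≥ 208 − c, so c ≥ 208 − 78 = 130.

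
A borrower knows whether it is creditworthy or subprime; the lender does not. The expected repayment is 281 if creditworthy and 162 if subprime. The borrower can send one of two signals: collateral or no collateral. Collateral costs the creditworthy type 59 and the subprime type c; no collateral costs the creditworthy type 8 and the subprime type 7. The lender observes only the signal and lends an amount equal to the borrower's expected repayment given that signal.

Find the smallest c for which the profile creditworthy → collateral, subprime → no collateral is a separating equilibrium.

Under separation: collateral → creditworthy (pays 281); no collateral → subprime (pays 162).
Creditworthy: 281 − 59 = 222 ≥ 162 − 8 = 154. Holds regardless of c. ✓
Subprime: 162 − 7 ≥ 281 − c, so c ≥ 281 − 155 = 126.

126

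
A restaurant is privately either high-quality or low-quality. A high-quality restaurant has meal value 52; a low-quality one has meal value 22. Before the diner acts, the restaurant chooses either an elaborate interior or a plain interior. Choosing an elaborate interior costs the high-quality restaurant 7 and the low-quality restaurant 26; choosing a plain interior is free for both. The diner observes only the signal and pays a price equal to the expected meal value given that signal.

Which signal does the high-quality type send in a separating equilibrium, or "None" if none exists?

None

Try high-quality → elaborate interior, low-quality → plain interior:
  If types separate, elaborate interior earns payment 52 and plain interior earns 22.
  High-quality: elaborate interior gives 52 − 7 = 45; plain interior gives 22 − 0 = 22. No deviation. ✓
  Low-quality: plain interior gives 22 − 0 = 22; elaborate interior gives 52 − 26 = 26. Would deviate. ✗
Try high-quality → plain interior, low-quality → elaborate interior:
  If types separate, plain interior earns payment 52 and elaborate interior earns 22.
  High-quality: plain interior gives 52 − 0 = 52; elaborate interior gives 22 − 7 = 15. No deviation. ✓
  Low-quality: elaborate interior gives 22 − 26 = -4; plain interior gives 52 − 0 = 52. Would deviate. ✗
Neither assignment is incentive-compatible.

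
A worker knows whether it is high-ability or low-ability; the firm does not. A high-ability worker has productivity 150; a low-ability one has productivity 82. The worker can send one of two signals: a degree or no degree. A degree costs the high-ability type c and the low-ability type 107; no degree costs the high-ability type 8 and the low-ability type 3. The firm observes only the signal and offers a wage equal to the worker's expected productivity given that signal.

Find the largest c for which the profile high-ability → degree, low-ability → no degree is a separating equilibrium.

76

Under separation: degree → high-ability (pays 150); no degree → low-ability (pays 82).
Low-ability: 82 − 3 = 79 ≥ 150 − 107 = 43. Holds regardless of c. ✓
High-ability: 150 − c ≥ 82 − 8, so c ≤ 150 − 74 = 76.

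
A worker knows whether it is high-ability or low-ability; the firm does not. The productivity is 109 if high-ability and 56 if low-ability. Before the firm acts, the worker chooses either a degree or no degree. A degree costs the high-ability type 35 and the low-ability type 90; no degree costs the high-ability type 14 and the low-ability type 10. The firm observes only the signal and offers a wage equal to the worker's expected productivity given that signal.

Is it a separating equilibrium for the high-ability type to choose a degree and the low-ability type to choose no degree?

Yes

If types separate, degree earns payment 109 and no degree earns 56.
High-ability: degree gives 109 − 35 = 74; no degree gives 56 − 14 = 42. No deviation. ✓
Low-ability: no degree gives 56 − 10 = 46; degree gives 109 − 90 = 19. No deviation. ✓
Neither type gains from mimicking the other.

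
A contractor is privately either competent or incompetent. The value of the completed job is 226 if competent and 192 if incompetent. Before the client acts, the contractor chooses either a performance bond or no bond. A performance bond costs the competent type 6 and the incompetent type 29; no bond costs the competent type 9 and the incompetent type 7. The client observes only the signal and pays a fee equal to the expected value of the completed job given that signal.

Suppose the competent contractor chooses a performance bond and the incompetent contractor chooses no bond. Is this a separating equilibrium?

No

Under separation the client infers type exactly: bond → competent (pays 226), no bond → incompetent (pays 192).
Competent: bond gives 226 − 6 = 220; no bond gives 192 − 9 = 183. No deviation. ✓
Incompetent: no bond gives 192 − 7 = 185; bond gives 226 − 29 = 197. Would deviate. ✗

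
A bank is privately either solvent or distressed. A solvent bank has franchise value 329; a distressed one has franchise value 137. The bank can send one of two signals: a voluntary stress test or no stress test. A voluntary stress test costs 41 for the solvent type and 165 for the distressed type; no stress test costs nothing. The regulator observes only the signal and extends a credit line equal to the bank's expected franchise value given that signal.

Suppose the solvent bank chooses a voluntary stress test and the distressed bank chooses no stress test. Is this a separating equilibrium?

If types separate, stress test earns payment 329 and no stress test earns 137.
Solvent: stress test gives 329 − 41 = 288; no stress test gives 137 − 0 = 137. No deviation. ✓
Distressed: no stress test gives 137 − 0 = 137; stress test gives 329 − 165 = 164. Would deviate. ✗

No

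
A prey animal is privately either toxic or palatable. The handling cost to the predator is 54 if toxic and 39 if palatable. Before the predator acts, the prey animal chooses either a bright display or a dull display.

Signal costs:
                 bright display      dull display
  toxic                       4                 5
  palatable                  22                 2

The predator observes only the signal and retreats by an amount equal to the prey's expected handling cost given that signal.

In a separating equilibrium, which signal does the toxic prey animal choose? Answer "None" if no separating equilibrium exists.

Try toxic → bright display, palatable → dull display:
  Under separation the predator infers type exactly: bright display → toxic (pays 54), dull display → palatable (pays 39).
  Toxic: bright display gives 54 − 4 = 50; dull display gives 39 − 5 = 34. No deviation. ✓
  Palatable: dull display gives 39 − 2 = 37; bright display gives 54 − 22 = 32. No deviation. ✓
Both hold — the toxic type sends bright display.

bright display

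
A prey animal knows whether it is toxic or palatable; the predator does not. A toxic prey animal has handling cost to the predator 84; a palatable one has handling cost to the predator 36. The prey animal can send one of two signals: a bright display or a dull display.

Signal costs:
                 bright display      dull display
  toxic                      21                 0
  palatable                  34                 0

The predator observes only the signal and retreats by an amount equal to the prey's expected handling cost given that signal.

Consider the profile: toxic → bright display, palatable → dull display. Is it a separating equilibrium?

No

Under separation the predator infers type exactly: bright display → toxic (pays 84), dull display → palatable (pays 36).
Toxic: bright display gives 84 − 21 = 63; dull display gives 36 − 0 = 36. No deviation. ✓
Palatable: dull display gives 36 − 0 = 36; bright display gives 84 − 34 = 50. Would deviate. ✗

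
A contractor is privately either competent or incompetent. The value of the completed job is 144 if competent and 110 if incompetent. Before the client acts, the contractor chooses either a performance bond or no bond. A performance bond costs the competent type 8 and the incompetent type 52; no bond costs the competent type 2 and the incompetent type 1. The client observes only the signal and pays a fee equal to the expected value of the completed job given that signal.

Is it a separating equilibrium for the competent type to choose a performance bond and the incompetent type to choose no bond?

Under separation the client infers type exactly: bond → competent (pays 144), no bond → incompetent (pays 110).
Competent: bond gives 144 − 8 = 136; no bond gives 110 − 2 = 108. No deviation. ✓
Incompetent: no bond gives 110 − 1 = 109; bond gives 144 − 52 = 92. No deviation. ✓
Neither type gains from mimicking the other.

Yes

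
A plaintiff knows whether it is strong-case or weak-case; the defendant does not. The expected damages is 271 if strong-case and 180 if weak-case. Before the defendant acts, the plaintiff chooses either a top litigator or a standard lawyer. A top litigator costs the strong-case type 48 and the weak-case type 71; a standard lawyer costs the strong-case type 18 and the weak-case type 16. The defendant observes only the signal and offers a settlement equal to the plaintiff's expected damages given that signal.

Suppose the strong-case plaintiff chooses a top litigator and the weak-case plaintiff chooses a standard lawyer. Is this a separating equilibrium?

No

Under separation the defendant infers type exactly: top litigator → strong-case (pays 271), standard lawyer → weak-case (pays 180).
Strong-case: top litigator gives 271 − 48 = 223; standard lawyer gives 180 − 18 = 162. No deviation. ✓
Weak-case: standard lawyer gives 180 − 16 = 164; top litigator gives 271 − 71 = 200. Would deviate. ✗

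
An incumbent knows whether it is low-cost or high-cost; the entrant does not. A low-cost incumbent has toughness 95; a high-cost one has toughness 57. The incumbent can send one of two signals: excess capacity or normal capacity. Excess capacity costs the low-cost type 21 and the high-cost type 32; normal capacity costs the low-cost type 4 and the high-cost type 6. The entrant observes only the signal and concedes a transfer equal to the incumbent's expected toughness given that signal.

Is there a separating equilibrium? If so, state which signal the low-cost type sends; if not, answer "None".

Try low-cost → excess capacity, high-cost → normal capacity:
  If types separate, excess capacity earns payment 95 and normal capacity earns 57.
  Low-cost: excess capacity gives 95 − 21 = 74; normal capacity gives 57 − 4 = 53. No deviation. ✓
  High-cost: normal capacity gives 57 − 6 = 51; excess capacity gives 95 − 32 = 63. Would deviate. ✗
Try low-cost → normal capacity, high-cost → excess capacity:
  If types separate, normal capacity earns payment 95 and excess capacity earns 57.
  Low-cost: normal capacity gives 95 − 4 = 91; excess capacity gives 57 − 21 = 36. No deviation. ✓
  High-cost: excess capacity gives 57 − 32 = 25; normal capacity gives 95 − 6 = 89. Would deviate. ✗
Neither assignment is incentive-compatible.

None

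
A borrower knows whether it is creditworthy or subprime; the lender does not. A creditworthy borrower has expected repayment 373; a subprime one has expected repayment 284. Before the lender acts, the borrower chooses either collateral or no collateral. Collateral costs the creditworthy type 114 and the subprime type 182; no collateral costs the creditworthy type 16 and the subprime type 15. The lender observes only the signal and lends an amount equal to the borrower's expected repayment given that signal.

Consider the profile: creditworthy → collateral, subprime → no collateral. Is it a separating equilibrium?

If types separate, collateral earns payment 373 and no collateral earns 284.
Creditworthy: collateral gives 373 − 114 = 259; no collateral gives 284 − 16 = 268. Would deviate. ✗
Subprime: no collateral gives 284 − 15 = 269; collateral gives 373 − 182 = 191. No deviation. ✓

No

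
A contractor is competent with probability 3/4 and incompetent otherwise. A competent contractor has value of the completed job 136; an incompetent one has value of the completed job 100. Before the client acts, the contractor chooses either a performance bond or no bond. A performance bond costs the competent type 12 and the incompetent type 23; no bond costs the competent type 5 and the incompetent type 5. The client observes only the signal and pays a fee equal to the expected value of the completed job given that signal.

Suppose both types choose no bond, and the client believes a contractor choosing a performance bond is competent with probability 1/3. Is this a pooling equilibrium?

At the pooled signal (no bond) the client holds the prior 3/4 and pays 3/4·136 + 1/4·100 = 127. Off-path (bond) belief 1/3 gives 1/3·136 + 2/3·100 = 112.
Competent: no bond gives 127 − 5 = 122; bond gives 112 − 12 = 100. Stays. ✓
Incompetent: no bond gives 127 − 5 = 122; bond gives 112 − 23 = 89. Stays. ✓

Yes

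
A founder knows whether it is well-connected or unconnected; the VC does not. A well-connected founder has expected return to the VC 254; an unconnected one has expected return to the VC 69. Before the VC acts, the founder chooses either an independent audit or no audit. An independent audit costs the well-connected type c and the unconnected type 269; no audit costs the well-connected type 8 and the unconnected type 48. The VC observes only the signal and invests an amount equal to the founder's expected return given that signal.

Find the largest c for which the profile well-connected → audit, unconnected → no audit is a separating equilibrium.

Under separation: audit → well-connected (pays 254); no audit → unconnected (pays 69).
Unconnected: 69 − 48 = 21 ≥ 254 − 269 = -15. Holds regardless of c. ✓
Well-connected: 254 − c ≥ 69 − 8, so c ≤ 254 − 61 = 193.

193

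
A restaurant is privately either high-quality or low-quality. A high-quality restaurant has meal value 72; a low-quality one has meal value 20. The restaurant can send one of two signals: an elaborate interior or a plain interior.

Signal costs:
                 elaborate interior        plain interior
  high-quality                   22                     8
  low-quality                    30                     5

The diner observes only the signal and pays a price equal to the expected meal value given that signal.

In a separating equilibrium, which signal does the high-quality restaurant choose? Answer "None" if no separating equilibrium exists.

None

Try high-quality → elaborate interior, low-quality → plain interior:
  Under separation the diner infers type exactly: elaborate interior → high-quality (pays 72), plain interior → low-quality (pays 20).
  High-quality: elaborate interior gives 72 − 22 = 50; plain interior gives 20 − 8 = 12. No deviation. ✓
  Low-quality: plain interior gives 20 − 5 = 15; elaborate interior gives 72 − 30 = 42. Would deviate. ✗
Try high-quality → plain interior, low-quality → elaborate interior:
  Under separation the diner infers type exactly: plain interior → high-quality (pays 72), elaborate interior → low-quality (pays 20).
  High-quality: plain interior gives 72 − 8 = 64; elaborate interior gives 20 − 22 = -2. No deviation. ✓
  Low-quality: elaborate interior gives 20 − 30 = -10; plain interior gives 72 − 5 = 67. Would deviate. ✗
Neither assignment is incentive-compatible.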